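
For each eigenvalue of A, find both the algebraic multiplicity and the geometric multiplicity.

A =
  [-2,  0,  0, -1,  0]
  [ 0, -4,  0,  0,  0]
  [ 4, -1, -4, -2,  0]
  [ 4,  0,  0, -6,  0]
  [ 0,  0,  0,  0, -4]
λ = -4: alg = 5, geom = 3

Step 1 — factor the characteristic polynomial to read off the algebraic multiplicities:
  χ_A(x) = (x + 4)^5

Step 2 — compute geometric multiplicities via the rank-nullity identity g(λ) = n − rank(A − λI):
  rank(A − (-4)·I) = 2, so dim ker(A − (-4)·I) = n − 2 = 3

Summary:
  λ = -4: algebraic multiplicity = 5, geometric multiplicity = 3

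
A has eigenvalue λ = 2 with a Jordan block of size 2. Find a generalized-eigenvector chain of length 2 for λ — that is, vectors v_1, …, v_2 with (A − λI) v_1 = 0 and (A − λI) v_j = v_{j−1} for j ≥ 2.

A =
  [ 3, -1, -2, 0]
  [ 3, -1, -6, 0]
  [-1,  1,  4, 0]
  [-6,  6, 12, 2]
A Jordan chain for λ = 2 of length 2:
v_1 = (1, 3, -1, -6)ᵀ
v_2 = (1, 0, 0, 0)ᵀ

Let N = A − (2)·I. We want v_2 with N^2 v_2 = 0 but N^1 v_2 ≠ 0; then v_{j-1} := N · v_j for j = 2, …, 2.

Pick v_2 = (1, 0, 0, 0)ᵀ.
Then v_1 = N · v_2 = (1, 3, -1, -6)ᵀ.

Sanity check: (A − (2)·I) v_1 = (0, 0, 0, 0)ᵀ = 0. ✓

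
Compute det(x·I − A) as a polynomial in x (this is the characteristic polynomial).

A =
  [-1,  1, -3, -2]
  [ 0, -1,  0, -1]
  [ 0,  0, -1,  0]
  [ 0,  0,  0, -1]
x^4 + 4*x^3 + 6*x^2 + 4*x + 1

Expanding det(x·I − A) (e.g. by cofactor expansion or by noting that A is similar to its Jordan form J, which has the same characteristic polynomial as A) gives
  χ_A(x) = x^4 + 4*x^3 + 6*x^2 + 4*x + 1
which factors as (x + 1)^4. The eigenvalues (with algebraic multiplicities) are λ = -1 with multiplicity 4.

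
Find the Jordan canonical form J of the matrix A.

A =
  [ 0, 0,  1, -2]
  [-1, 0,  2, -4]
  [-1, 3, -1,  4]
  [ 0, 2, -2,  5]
J_3(1) ⊕ J_1(1)

The characteristic polynomial is
  det(x·I − A) = x^4 - 4*x^3 + 6*x^2 - 4*x + 1 = (x - 1)^4

Eigenvalues and multiplicities (the geometric multiplicity of λ is n − rank(A − λI), which equals the number of Jordan blocks for λ):
  λ = 1: algebraic multiplicity = 4, geometric multiplicity = 2

Determining the block sizes for each eigenvalue:
  λ = 1: with am = 4 and gm = 2, the partition is not yet determined (e.g. several partitions of 4 into 2 parts exist). Let N = A − (1)·I. Computing rank(N^1) = 2, rank(N^2) = 1, rank(N^3) = 0; the number of blocks of size ≥ j is rank(N^{j−1}) − rank(N^j), giving [2, 1, 1]. So we have 1 block(s) of size 3, 1 block(s) of size 1 → block sizes [3, 1]

Assembling the blocks gives a Jordan form
J =
  [1, 1, 0, 0]
  [0, 1, 1, 0]
  [0, 0, 1, 0]
  [0, 0, 0, 1]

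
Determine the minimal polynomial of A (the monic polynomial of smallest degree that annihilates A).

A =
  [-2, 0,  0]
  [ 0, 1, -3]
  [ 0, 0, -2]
x^2 + x - 2

The characteristic polynomial is χ_A(x) = (x - 1)*(x + 2)^2, so the eigenvalues are known. The minimal polynomial is
  m_A(x) = Π_λ (x − λ)^{k_λ}
where k_λ is the size of the *largest* Jordan block for λ (equivalently, the smallest k with (A − λI)^k v = 0 for every generalised eigenvector v of λ).

  λ = -2: largest Jordan block has size 1, contributing (x + 2)
  λ = 1: largest Jordan block has size 1, contributing (x − 1)

So m_A(x) = (x - 1)*(x + 2) = x^2 + x - 2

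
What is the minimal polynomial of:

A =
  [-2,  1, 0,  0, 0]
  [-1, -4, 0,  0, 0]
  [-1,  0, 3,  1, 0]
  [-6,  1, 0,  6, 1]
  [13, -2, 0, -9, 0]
x^5 - 3*x^4 - 18*x^3 + 54*x^2 + 81*x - 243

The characteristic polynomial is χ_A(x) = (x - 3)^3*(x + 3)^2, so the eigenvalues are known. The minimal polynomial is
  m_A(x) = Π_λ (x − λ)^{k_λ}
where k_λ is the size of the *largest* Jordan block for λ (equivalently, the smallest k with (A − λI)^k v = 0 for every generalised eigenvector v of λ).

  λ = -3: largest Jordan block has size 2, contributing (x + 3)^2
  λ = 3: largest Jordan block has size 3, contributing (x − 3)^3

So m_A(x) = (x - 3)^3*(x + 3)^2 = x^5 - 3*x^4 - 18*x^3 + 54*x^2 + 81*x - 243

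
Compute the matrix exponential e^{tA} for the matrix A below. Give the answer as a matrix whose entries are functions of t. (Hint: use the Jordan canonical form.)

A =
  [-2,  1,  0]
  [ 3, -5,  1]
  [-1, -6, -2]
e^{tA} =
  [2*t^2*exp(-3*t) + t*exp(-3*t) + exp(-3*t), -t^2*exp(-3*t)/2 + t*exp(-3*t), t^2*exp(-3*t)/2]
  [-2*t^2*exp(-3*t) + 3*t*exp(-3*t), t^2*exp(-3*t)/2 - 2*t*exp(-3*t) + exp(-3*t), -t^2*exp(-3*t)/2 + t*exp(-3*t)]
  [-10*t^2*exp(-3*t) - t*exp(-3*t), 5*t^2*exp(-3*t)/2 - 6*t*exp(-3*t), -5*t^2*exp(-3*t)/2 + t*exp(-3*t) + exp(-3*t)]

Strategy: write A = P · J · P⁻¹ where J is a Jordan canonical form, so e^{tA} = P · e^{tJ} · P⁻¹, and e^{tJ} can be computed block-by-block.

A has Jordan form
J =
  [-3,  1,  0]
  [ 0, -3,  1]
  [ 0,  0, -3]
(up to reordering of blocks).

Per-block formulas:
  For a 3×3 Jordan block J_3(-3): exp(t · J_3(-3)) = e^(-3t)·(I + t·N + (t^2/2)·N^2), where N is the 3×3 nilpotent shift.

After assembling e^{tJ} and conjugating by P, we get:

e^{tA} =
  [2*t^2*exp(-3*t) + t*exp(-3*t) + exp(-3*t), -t^2*exp(-3*t)/2 + t*exp(-3*t), t^2*exp(-3*t)/2]
  [-2*t^2*exp(-3*t) + 3*t*exp(-3*t), t^2*exp(-3*t)/2 - 2*t*exp(-3*t) + exp(-3*t), -t^2*exp(-3*t)/2 + t*exp(-3*t)]
  [-10*t^2*exp(-3*t) - t*exp(-3*t), 5*t^2*exp(-3*t)/2 - 6*t*exp(-3*t), -5*t^2*exp(-3*t)/2 + t*exp(-3*t) + exp(-3*t)]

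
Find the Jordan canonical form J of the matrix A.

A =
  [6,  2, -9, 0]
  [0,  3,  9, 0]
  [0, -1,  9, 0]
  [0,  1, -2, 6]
J_3(6) ⊕ J_1(6)

The characteristic polynomial is
  det(x·I − A) = x^4 - 24*x^3 + 216*x^2 - 864*x + 1296 = (x - 6)^4

Eigenvalues and multiplicities (the geometric multiplicity of λ is n − rank(A − λI), which equals the number of Jordan blocks for λ):
  λ = 6: algebraic multiplicity = 4, geometric multiplicity = 2

Determining the block sizes for each eigenvalue:
  λ = 6: with am = 4 and gm = 2, the partition is not yet determined (e.g. several partitions of 4 into 2 parts exist). Let N = A − (6)·I. Computing rank(N^1) = 2, rank(N^2) = 1, rank(N^3) = 0; the number of blocks of size ≥ j is rank(N^{j−1}) − rank(N^j), giving [2, 1, 1]. So we have 1 block(s) of size 3, 1 block(s) of size 1 → block sizes [3, 1]

Assembling the blocks gives a Jordan form
J =
  [6, 1, 0, 0]
  [0, 6, 1, 0]
  [0, 0, 6, 0]
  [0, 0, 0, 6]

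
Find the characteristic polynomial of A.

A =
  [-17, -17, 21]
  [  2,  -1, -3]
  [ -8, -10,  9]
x^3 + 9*x^2 + 27*x + 27

Expanding det(x·I − A) (e.g. by cofactor expansion or by noting that A is similar to its Jordan form J, which has the same characteristic polynomial as A) gives
  χ_A(x) = x^3 + 9*x^2 + 27*x + 27
which factors as (x + 3)^3. The eigenvalues (with algebraic multiplicities) are λ = -3 with multiplicity 3.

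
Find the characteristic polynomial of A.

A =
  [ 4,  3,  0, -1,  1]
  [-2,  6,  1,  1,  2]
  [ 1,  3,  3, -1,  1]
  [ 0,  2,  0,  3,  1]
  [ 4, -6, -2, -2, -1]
x^5 - 15*x^4 + 90*x^3 - 270*x^2 + 405*x - 243

Expanding det(x·I − A) (e.g. by cofactor expansion or by noting that A is similar to its Jordan form J, which has the same characteristic polynomial as A) gives
  χ_A(x) = x^5 - 15*x^4 + 90*x^3 - 270*x^2 + 405*x - 243
which factors as (x - 3)^5. The eigenvalues (with algebraic multiplicities) are λ = 3 with multiplicity 5.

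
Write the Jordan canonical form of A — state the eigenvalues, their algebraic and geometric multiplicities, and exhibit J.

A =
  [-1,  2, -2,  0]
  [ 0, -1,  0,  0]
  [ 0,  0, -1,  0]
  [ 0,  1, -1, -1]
J_2(-1) ⊕ J_1(-1) ⊕ J_1(-1)

The characteristic polynomial is
  det(x·I − A) = x^4 + 4*x^3 + 6*x^2 + 4*x + 1 = (x + 1)^4

Eigenvalues and multiplicities (the geometric multiplicity of λ is n − rank(A − λI), which equals the number of Jordan blocks for λ):
  λ = -1: algebraic multiplicity = 4, geometric multiplicity = 3

Determining the block sizes for each eigenvalue:
  λ = -1: 3 blocks summing to 4 forces exactly one block of size 2 and the rest size 1 → block sizes [2, 1, 1]

Assembling the blocks gives a Jordan form
J =
  [-1,  1,  0,  0]
  [ 0, -1,  0,  0]
  [ 0,  0, -1,  0]
  [ 0,  0,  0, -1]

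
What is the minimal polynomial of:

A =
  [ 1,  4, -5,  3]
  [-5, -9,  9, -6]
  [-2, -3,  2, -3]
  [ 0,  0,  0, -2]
x^3 + 6*x^2 + 12*x + 8

The characteristic polynomial is χ_A(x) = (x + 2)^4, so the eigenvalues are known. The minimal polynomial is
  m_A(x) = Π_λ (x − λ)^{k_λ}
where k_λ is the size of the *largest* Jordan block for λ (equivalently, the smallest k with (A − λI)^k v = 0 for every generalised eigenvector v of λ).

  λ = -2: largest Jordan block has size 3, contributing (x + 2)^3

So m_A(x) = (x + 2)^3 = x^3 + 6*x^2 + 12*x + 8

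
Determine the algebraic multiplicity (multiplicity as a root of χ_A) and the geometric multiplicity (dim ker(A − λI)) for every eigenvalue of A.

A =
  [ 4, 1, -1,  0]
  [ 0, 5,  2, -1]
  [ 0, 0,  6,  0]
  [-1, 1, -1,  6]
λ = 5: alg = 3, geom = 1; λ = 6: alg = 1, geom = 1

Step 1 — factor the characteristic polynomial to read off the algebraic multiplicities:
  χ_A(x) = (x - 6)*(x - 5)^3

Step 2 — compute geometric multiplicities via the rank-nullity identity g(λ) = n − rank(A − λI):
  rank(A − (5)·I) = 3, so dim ker(A − (5)·I) = n − 3 = 1
  rank(A − (6)·I) = 3, so dim ker(A − (6)·I) = n − 3 = 1

Summary:
  λ = 5: algebraic multiplicity = 3, geometric multiplicity = 1
  λ = 6: algebraic multiplicity = 1, geometric multiplicity = 1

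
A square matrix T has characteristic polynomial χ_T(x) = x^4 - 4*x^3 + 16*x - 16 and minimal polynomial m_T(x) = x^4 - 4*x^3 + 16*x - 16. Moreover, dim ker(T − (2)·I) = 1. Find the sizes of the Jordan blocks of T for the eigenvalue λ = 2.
Block sizes for λ = 2: [3]

Step 1 — from the characteristic polynomial, algebraic multiplicity of λ = 2 is 3. From dim ker(T − (2)·I) = 1, there are exactly 1 Jordan blocks for λ = 2.
Step 2 — from the minimal polynomial, the factor (x − 2)^3 tells us the largest block for λ = 2 has size 3.
Step 3 — with total size 3, 1 blocks, and largest block 3, the block sizes (in nonincreasing order) are [3].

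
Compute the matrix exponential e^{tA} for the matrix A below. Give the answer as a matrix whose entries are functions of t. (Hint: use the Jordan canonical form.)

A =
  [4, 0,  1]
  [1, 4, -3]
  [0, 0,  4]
e^{tA} =
  [exp(4*t), 0, t*exp(4*t)]
  [t*exp(4*t), exp(4*t), t^2*exp(4*t)/2 - 3*t*exp(4*t)]
  [0, 0, exp(4*t)]

Strategy: write A = P · J · P⁻¹ where J is a Jordan canonical form, so e^{tA} = P · e^{tJ} · P⁻¹, and e^{tJ} can be computed block-by-block.

A has Jordan form
J =
  [4, 1, 0]
  [0, 4, 1]
  [0, 0, 4]
(up to reordering of blocks).

Per-block formulas:
  For a 3×3 Jordan block J_3(4): exp(t · J_3(4)) = e^(4t)·(I + t·N + (t^2/2)·N^2), where N is the 3×3 nilpotent shift.

After assembling e^{tJ} and conjugating by P, we get:

e^{tA} =
  [exp(4*t), 0, t*exp(4*t)]
  [t*exp(4*t), exp(4*t), t^2*exp(4*t)/2 - 3*t*exp(4*t)]
  [0, 0, exp(4*t)]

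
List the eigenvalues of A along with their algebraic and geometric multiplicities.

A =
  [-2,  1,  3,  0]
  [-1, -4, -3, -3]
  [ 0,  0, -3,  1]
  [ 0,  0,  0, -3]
λ = -3: alg = 4, geom = 2

Step 1 — factor the characteristic polynomial to read off the algebraic multiplicities:
  χ_A(x) = (x + 3)^4

Step 2 — compute geometric multiplicities via the rank-nullity identity g(λ) = n − rank(A − λI):
  rank(A − (-3)·I) = 2, so dim ker(A − (-3)·I) = n − 2 = 2

Summary:
  λ = -3: algebraic multiplicity = 4, geometric multiplicity = 2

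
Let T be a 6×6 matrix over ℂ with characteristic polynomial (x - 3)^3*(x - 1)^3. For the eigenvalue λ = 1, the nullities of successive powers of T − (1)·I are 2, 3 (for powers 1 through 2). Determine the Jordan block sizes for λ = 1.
Block sizes for λ = 1: [2, 1]

From the dimensions of kernels of powers, the number of Jordan blocks of size at least j is d_j − d_{j−1} where d_j = dim ker(N^j) (with d_0 = 0). Computing the differences gives [2, 1].
The number of blocks of size exactly k is (#blocks of size ≥ k) − (#blocks of size ≥ k + 1), so the partition is: 1 block(s) of size 1, 1 block(s) of size 2.
In nonincreasing order the block sizes are [2, 1].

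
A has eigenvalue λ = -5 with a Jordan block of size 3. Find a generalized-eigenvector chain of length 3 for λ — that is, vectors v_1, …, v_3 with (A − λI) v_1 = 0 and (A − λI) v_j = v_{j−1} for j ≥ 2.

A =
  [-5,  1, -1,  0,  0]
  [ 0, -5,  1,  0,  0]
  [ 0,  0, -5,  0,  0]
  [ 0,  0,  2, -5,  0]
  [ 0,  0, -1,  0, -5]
A Jordan chain for λ = -5 of length 3:
v_1 = (1, 0, 0, 0, 0)ᵀ
v_2 = (-1, 1, 0, 2, -1)ᵀ
v_3 = (0, 0, 1, 0, 0)ᵀ

Let N = A − (-5)·I. We want v_3 with N^3 v_3 = 0 but N^2 v_3 ≠ 0; then v_{j-1} := N · v_j for j = 3, …, 2.

Pick v_3 = (0, 0, 1, 0, 0)ᵀ.
Then v_2 = N · v_3 = (-1, 1, 0, 2, -1)ᵀ.
Then v_1 = N · v_2 = (1, 0, 0, 0, 0)ᵀ.

Sanity check: (A − (-5)·I) v_1 = (0, 0, 0, 0, 0)ᵀ = 0. ✓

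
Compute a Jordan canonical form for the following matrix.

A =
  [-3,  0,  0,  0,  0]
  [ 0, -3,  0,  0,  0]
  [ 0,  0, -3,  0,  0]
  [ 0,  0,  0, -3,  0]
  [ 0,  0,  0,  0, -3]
J_1(-3) ⊕ J_1(-3) ⊕ J_1(-3) ⊕ J_1(-3) ⊕ J_1(-3)

The characteristic polynomial is
  det(x·I − A) = x^5 + 15*x^4 + 90*x^3 + 270*x^2 + 405*x + 243 = (x + 3)^5

Eigenvalues and multiplicities (the geometric multiplicity of λ is n − rank(A − λI), which equals the number of Jordan blocks for λ):
  λ = -3: algebraic multiplicity = 5, geometric multiplicity = 5

Determining the block sizes for each eigenvalue:
  λ = -3: gm = am = 5, so every block has size 1 → block sizes [1, 1, 1, 1, 1]

Assembling the blocks gives a Jordan form
J =
  [-3,  0,  0,  0,  0]
  [ 0, -3,  0,  0,  0]
  [ 0,  0, -3,  0,  0]
  [ 0,  0,  0, -3,  0]
  [ 0,  0,  0,  0, -3]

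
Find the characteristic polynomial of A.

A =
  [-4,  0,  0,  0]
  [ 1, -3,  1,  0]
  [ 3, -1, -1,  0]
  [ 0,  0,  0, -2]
x^4 + 10*x^3 + 36*x^2 + 56*x + 32

Expanding det(x·I − A) (e.g. by cofactor expansion or by noting that A is similar to its Jordan form J, which has the same characteristic polynomial as A) gives
  χ_A(x) = x^4 + 10*x^3 + 36*x^2 + 56*x + 32
which factors as (x + 2)^3*(x + 4). The eigenvalues (with algebraic multiplicities) are λ = -4 with multiplicity 1, λ = -2 with multiplicity 3.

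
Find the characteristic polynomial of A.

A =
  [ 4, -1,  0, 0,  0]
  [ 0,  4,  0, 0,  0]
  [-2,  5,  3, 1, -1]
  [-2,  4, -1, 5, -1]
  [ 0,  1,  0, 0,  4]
x^5 - 20*x^4 + 160*x^3 - 640*x^2 + 1280*x - 1024

Expanding det(x·I − A) (e.g. by cofactor expansion or by noting that A is similar to its Jordan form J, which has the same characteristic polynomial as A) gives
  χ_A(x) = x^5 - 20*x^4 + 160*x^3 - 640*x^2 + 1280*x - 1024
which factors as (x - 4)^5. The eigenvalues (with algebraic multiplicities) are λ = 4 with multiplicity 5.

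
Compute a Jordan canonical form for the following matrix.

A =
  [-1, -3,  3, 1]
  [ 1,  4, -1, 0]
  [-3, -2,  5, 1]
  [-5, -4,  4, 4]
J_3(3) ⊕ J_1(3)

The characteristic polynomial is
  det(x·I − A) = x^4 - 12*x^3 + 54*x^2 - 108*x + 81 = (x - 3)^4

Eigenvalues and multiplicities (the geometric multiplicity of λ is n − rank(A − λI), which equals the number of Jordan blocks for λ):
  λ = 3: algebraic multiplicity = 4, geometric multiplicity = 2

Determining the block sizes for each eigenvalue:
  λ = 3: with am = 4 and gm = 2, the partition is not yet determined (e.g. several partitions of 4 into 2 parts exist). Let N = A − (3)·I. Computing rank(N^1) = 2, rank(N^2) = 1, rank(N^3) = 0; the number of blocks of size ≥ j is rank(N^{j−1}) − rank(N^j), giving [2, 1, 1]. So we have 1 block(s) of size 3, 1 block(s) of size 1 → block sizes [3, 1]

Assembling the blocks gives a Jordan form
J =
  [3, 1, 0, 0]
  [0, 3, 1, 0]
  [0, 0, 3, 0]
  [0, 0, 0, 3]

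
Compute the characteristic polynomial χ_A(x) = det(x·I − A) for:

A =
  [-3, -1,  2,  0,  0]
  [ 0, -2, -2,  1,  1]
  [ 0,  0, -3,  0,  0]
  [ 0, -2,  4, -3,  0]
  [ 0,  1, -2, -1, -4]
x^5 + 15*x^4 + 90*x^3 + 270*x^2 + 405*x + 243

Expanding det(x·I − A) (e.g. by cofactor expansion or by noting that A is similar to its Jordan form J, which has the same characteristic polynomial as A) gives
  χ_A(x) = x^5 + 15*x^4 + 90*x^3 + 270*x^2 + 405*x + 243
which factors as (x + 3)^5. The eigenvalues (with algebraic multiplicities) are λ = -3 with multiplicity 5.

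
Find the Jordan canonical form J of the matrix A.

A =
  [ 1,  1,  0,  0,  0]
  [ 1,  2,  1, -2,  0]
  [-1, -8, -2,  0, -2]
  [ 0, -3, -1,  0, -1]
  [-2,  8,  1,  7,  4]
J_3(1) ⊕ J_2(1)

The characteristic polynomial is
  det(x·I − A) = x^5 - 5*x^4 + 10*x^3 - 10*x^2 + 5*x - 1 = (x - 1)^5

Eigenvalues and multiplicities (the geometric multiplicity of λ is n − rank(A − λI), which equals the number of Jordan blocks for λ):
  λ = 1: algebraic multiplicity = 5, geometric multiplicity = 2

Determining the block sizes for each eigenvalue:
  λ = 1: with am = 5 and gm = 2, the partition is not yet determined (e.g. several partitions of 5 into 2 parts exist). Let N = A − (1)·I. Computing rank(N^1) = 3, rank(N^2) = 1, rank(N^3) = 0; the number of blocks of size ≥ j is rank(N^{j−1}) − rank(N^j), giving [2, 2, 1]. So we have 1 block(s) of size 3, 1 block(s) of size 2 → block sizes [3, 2]

Assembling the blocks gives a Jordan form
J =
  [1, 1, 0, 0, 0]
  [0, 1, 1, 0, 0]
  [0, 0, 1, 0, 0]
  [0, 0, 0, 1, 1]
  [0, 0, 0, 0, 1]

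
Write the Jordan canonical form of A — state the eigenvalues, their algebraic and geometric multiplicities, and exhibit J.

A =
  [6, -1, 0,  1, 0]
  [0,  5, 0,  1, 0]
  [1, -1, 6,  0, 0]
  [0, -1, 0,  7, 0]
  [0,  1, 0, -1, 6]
J_2(6) ⊕ J_2(6) ⊕ J_1(6)

The characteristic polynomial is
  det(x·I − A) = x^5 - 30*x^4 + 360*x^3 - 2160*x^2 + 6480*x - 7776 = (x - 6)^5

Eigenvalues and multiplicities (the geometric multiplicity of λ is n − rank(A − λI), which equals the number of Jordan blocks for λ):
  λ = 6: algebraic multiplicity = 5, geometric multiplicity = 3

Determining the block sizes for each eigenvalue:
  λ = 6: with am = 5 and gm = 3, the partition is not yet determined (e.g. several partitions of 5 into 3 parts exist). Let N = A − (6)·I. Computing rank(N^1) = 2, rank(N^2) = 0; the number of blocks of size ≥ j is rank(N^{j−1}) − rank(N^j), giving [3, 2]. So we have 2 block(s) of size 2, 1 block(s) of size 1 → block sizes [2, 2, 1]

Assembling the blocks gives a Jordan form
J =
  [6, 1, 0, 0, 0]
  [0, 6, 0, 0, 0]
  [0, 0, 6, 1, 0]
  [0, 0, 0, 6, 0]
  [0, 0, 0, 0, 6]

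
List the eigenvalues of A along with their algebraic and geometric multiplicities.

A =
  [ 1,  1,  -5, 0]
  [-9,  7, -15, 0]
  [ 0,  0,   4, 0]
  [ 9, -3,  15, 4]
λ = 4: alg = 4, geom = 3

Step 1 — factor the characteristic polynomial to read off the algebraic multiplicities:
  χ_A(x) = (x - 4)^4

Step 2 — compute geometric multiplicities via the rank-nullity identity g(λ) = n − rank(A − λI):
  rank(A − (4)·I) = 1, so dim ker(A − (4)·I) = n − 1 = 3

Summary:
  λ = 4: algebraic multiplicity = 4, geometric multiplicity = 3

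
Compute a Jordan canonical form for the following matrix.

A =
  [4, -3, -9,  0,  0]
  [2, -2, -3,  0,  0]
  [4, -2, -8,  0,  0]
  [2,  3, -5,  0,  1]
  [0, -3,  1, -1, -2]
J_3(-2) ⊕ J_2(-1)

The characteristic polynomial is
  det(x·I − A) = x^5 + 8*x^4 + 25*x^3 + 38*x^2 + 28*x + 8 = (x + 1)^2*(x + 2)^3

Eigenvalues and multiplicities (the geometric multiplicity of λ is n − rank(A − λI), which equals the number of Jordan blocks for λ):
  λ = -2: algebraic multiplicity = 3, geometric multiplicity = 1
  λ = -1: algebraic multiplicity = 2, geometric multiplicity = 1

Determining the block sizes for each eigenvalue:
  λ = -2: one block (gm = 1), so the single block has size am = 3 → block sizes [3]
  λ = -1: one block (gm = 1), so the single block has size am = 2 → block sizes [2]

Assembling the blocks gives a Jordan form
J =
  [-2,  1,  0,  0,  0]
  [ 0, -2,  1,  0,  0]
  [ 0,  0, -2,  0,  0]
  [ 0,  0,  0, -1,  1]
  [ 0,  0,  0,  0, -1]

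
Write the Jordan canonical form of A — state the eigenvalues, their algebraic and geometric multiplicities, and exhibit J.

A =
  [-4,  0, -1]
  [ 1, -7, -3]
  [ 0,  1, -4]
J_3(-5)

The characteristic polynomial is
  det(x·I − A) = x^3 + 15*x^2 + 75*x + 125 = (x + 5)^3

Eigenvalues and multiplicities (the geometric multiplicity of λ is n − rank(A − λI), which equals the number of Jordan blocks for λ):
  λ = -5: algebraic multiplicity = 3, geometric multiplicity = 1

Determining the block sizes for each eigenvalue:
  λ = -5: one block (gm = 1), so the single block has size am = 3 → block sizes [3]

Assembling the blocks gives a Jordan form
J =
  [-5,  1,  0]
  [ 0, -5,  1]
  [ 0,  0, -5]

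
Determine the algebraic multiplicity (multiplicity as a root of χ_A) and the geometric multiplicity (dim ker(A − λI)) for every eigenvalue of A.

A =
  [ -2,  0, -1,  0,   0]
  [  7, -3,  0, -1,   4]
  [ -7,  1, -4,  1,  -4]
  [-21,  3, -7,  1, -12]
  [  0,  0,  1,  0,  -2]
λ = -2: alg = 5, geom = 3

Step 1 — factor the characteristic polynomial to read off the algebraic multiplicities:
  χ_A(x) = (x + 2)^5

Step 2 — compute geometric multiplicities via the rank-nullity identity g(λ) = n − rank(A − λI):
  rank(A − (-2)·I) = 2, so dim ker(A − (-2)·I) = n − 2 = 3

Summary:
  λ = -2: algebraic multiplicity = 5, geometric multiplicity = 3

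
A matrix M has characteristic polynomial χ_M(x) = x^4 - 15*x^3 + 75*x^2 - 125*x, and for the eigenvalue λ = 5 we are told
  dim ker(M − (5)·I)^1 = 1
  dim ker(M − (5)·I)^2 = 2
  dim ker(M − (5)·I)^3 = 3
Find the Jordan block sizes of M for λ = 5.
Block sizes for λ = 5: [3]

From the dimensions of kernels of powers, the number of Jordan blocks of size at least j is d_j − d_{j−1} where d_j = dim ker(N^j) (with d_0 = 0). Computing the differences gives [1, 1, 1].
The number of blocks of size exactly k is (#blocks of size ≥ k) − (#blocks of size ≥ k + 1), so the partition is: 1 block(s) of size 3.
In nonincreasing order the block sizes are [3].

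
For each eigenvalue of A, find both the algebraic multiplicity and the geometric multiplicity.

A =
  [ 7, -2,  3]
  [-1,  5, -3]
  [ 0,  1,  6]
λ = 6: alg = 3, geom = 1

Step 1 — factor the characteristic polynomial to read off the algebraic multiplicities:
  χ_A(x) = (x - 6)^3

Step 2 — compute geometric multiplicities via the rank-nullity identity g(λ) = n − rank(A − λI):
  rank(A − (6)·I) = 2, so dim ker(A − (6)·I) = n − 2 = 1

Summary:
  λ = 6: algebraic multiplicity = 3, geometric multiplicity = 1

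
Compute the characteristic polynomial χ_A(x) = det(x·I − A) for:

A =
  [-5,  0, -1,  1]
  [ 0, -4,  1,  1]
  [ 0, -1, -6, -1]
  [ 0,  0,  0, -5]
x^4 + 20*x^3 + 150*x^2 + 500*x + 625

Expanding det(x·I − A) (e.g. by cofactor expansion or by noting that A is similar to its Jordan form J, which has the same characteristic polynomial as A) gives
  χ_A(x) = x^4 + 20*x^3 + 150*x^2 + 500*x + 625
which factors as (x + 5)^4. The eigenvalues (with algebraic multiplicities) are λ = -5 with multiplicity 4.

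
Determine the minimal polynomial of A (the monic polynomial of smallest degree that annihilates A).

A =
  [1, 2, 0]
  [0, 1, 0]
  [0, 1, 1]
x^2 - 2*x + 1

The characteristic polynomial is χ_A(x) = (x - 1)^3, so the eigenvalues are known. The minimal polynomial is
  m_A(x) = Π_λ (x − λ)^{k_λ}
where k_λ is the size of the *largest* Jordan block for λ (equivalently, the smallest k with (A − λI)^k v = 0 for every generalised eigenvector v of λ).

  λ = 1: largest Jordan block has size 2, contributing (x − 1)^2

So m_A(x) = (x - 1)^2 = x^2 - 2*x + 1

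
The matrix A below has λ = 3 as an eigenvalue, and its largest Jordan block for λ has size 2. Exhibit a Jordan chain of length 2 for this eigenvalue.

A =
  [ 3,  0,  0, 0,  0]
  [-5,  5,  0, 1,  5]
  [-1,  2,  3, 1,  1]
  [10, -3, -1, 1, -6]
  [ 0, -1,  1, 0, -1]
A Jordan chain for λ = 3 of length 2:
v_1 = (0, 2, 2, -4, 0)ᵀ
v_2 = (0, 1, 1, 0, 0)ᵀ

Let N = A − (3)·I. We want v_2 with N^2 v_2 = 0 but N^1 v_2 ≠ 0; then v_{j-1} := N · v_j for j = 2, …, 2.

Pick v_2 = (0, 1, 1, 0, 0)ᵀ.
Then v_1 = N · v_2 = (0, 2, 2, -4, 0)ᵀ.

Sanity check: (A − (3)·I) v_1 = (0, 0, 0, 0, 0)ᵀ = 0. ✓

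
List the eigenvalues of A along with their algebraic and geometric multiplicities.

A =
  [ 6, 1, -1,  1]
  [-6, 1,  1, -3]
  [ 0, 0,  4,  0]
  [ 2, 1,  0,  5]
λ = 4: alg = 4, geom = 2

Step 1 — factor the characteristic polynomial to read off the algebraic multiplicities:
  χ_A(x) = (x - 4)^4

Step 2 — compute geometric multiplicities via the rank-nullity identity g(λ) = n − rank(A − λI):
  rank(A − (4)·I) = 2, so dim ker(A − (4)·I) = n − 2 = 2

Summary:
  λ = 4: algebraic multiplicity = 4, geometric multiplicity = 2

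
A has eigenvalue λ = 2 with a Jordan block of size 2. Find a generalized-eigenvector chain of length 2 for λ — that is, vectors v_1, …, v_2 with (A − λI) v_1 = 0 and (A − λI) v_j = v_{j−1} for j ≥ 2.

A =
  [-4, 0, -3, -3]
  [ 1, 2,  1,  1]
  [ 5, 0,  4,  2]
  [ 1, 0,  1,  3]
A Jordan chain for λ = 2 of length 2:
v_1 = (0, -1, 1, -1)ᵀ
v_2 = (1, 0, -2, 0)ᵀ

Let N = A − (2)·I. We want v_2 with N^2 v_2 = 0 but N^1 v_2 ≠ 0; then v_{j-1} := N · v_j for j = 2, …, 2.

Pick v_2 = (1, 0, -2, 0)ᵀ.
Then v_1 = N · v_2 = (0, -1, 1, -1)ᵀ.

Sanity check: (A − (2)·I) v_1 = (0, 0, 0, 0)ᵀ = 0. ✓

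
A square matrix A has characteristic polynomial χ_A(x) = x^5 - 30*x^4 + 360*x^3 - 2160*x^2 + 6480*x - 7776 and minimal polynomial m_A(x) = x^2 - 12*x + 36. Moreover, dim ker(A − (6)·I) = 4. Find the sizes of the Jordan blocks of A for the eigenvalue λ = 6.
Block sizes for λ = 6: [2, 1, 1, 1]

Step 1 — from the characteristic polynomial, algebraic multiplicity of λ = 6 is 5. From dim ker(A − (6)·I) = 4, there are exactly 4 Jordan blocks for λ = 6.
Step 2 — from the minimal polynomial, the factor (x − 6)^2 tells us the largest block for λ = 6 has size 2.
Step 3 — with total size 5, 4 blocks, and largest block 2, the block sizes (in nonincreasing order) are [2, 1, 1, 1].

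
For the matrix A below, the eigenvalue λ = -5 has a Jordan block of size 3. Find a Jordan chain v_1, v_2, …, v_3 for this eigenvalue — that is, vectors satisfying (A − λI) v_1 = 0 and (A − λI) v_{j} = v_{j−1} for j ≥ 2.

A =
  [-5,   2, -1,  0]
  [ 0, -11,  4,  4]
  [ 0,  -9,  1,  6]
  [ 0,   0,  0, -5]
A Jordan chain for λ = -5 of length 3:
v_1 = (-3, 0, 0, 0)ᵀ
v_2 = (2, -6, -9, 0)ᵀ
v_3 = (0, 1, 0, 0)ᵀ

Let N = A − (-5)·I. We want v_3 with N^3 v_3 = 0 but N^2 v_3 ≠ 0; then v_{j-1} := N · v_j for j = 3, …, 2.

Pick v_3 = (0, 1, 0, 0)ᵀ.
Then v_2 = N · v_3 = (2, -6, -9, 0)ᵀ.
Then v_1 = N · v_2 = (-3, 0, 0, 0)ᵀ.

Sanity check: (A − (-5)·I) v_1 = (0, 0, 0, 0)ᵀ = 0. ✓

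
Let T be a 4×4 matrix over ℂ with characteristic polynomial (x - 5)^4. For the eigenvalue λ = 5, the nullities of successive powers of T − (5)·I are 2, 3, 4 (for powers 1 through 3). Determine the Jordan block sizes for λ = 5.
Block sizes for λ = 5: [3, 1]

From the dimensions of kernels of powers, the number of Jordan blocks of size at least j is d_j − d_{j−1} where d_j = dim ker(N^j) (with d_0 = 0). Computing the differences gives [2, 1, 1].
The number of blocks of size exactly k is (#blocks of size ≥ k) − (#blocks of size ≥ k + 1), so the partition is: 1 block(s) of size 1, 1 block(s) of size 3.
In nonincreasing order the block sizes are [3, 1].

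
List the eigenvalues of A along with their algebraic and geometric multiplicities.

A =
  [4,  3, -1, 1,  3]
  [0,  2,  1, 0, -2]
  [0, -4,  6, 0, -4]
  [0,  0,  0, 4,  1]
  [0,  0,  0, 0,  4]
λ = 4: alg = 5, geom = 2

Step 1 — factor the characteristic polynomial to read off the algebraic multiplicities:
  χ_A(x) = (x - 4)^5

Step 2 — compute geometric multiplicities via the rank-nullity identity g(λ) = n − rank(A − λI):
  rank(A − (4)·I) = 3, so dim ker(A − (4)·I) = n − 3 = 2

Summary:
  λ = 4: algebraic multiplicity = 5, geometric multiplicity = 2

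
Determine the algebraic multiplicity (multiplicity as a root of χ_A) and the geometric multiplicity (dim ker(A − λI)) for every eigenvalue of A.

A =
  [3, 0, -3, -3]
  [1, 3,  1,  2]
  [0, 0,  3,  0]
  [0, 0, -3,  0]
λ = 0: alg = 1, geom = 1; λ = 3: alg = 3, geom = 2

Step 1 — factor the characteristic polynomial to read off the algebraic multiplicities:
  χ_A(x) = x*(x - 3)^3

Step 2 — compute geometric multiplicities via the rank-nullity identity g(λ) = n − rank(A − λI):
  rank(A − (0)·I) = 3, so dim ker(A − (0)·I) = n − 3 = 1
  rank(A − (3)·I) = 2, so dim ker(A − (3)·I) = n − 2 = 2

Summary:
  λ = 0: algebraic multiplicity = 1, geometric multiplicity = 1
  λ = 3: algebraic multiplicity = 3, geometric multiplicity = 2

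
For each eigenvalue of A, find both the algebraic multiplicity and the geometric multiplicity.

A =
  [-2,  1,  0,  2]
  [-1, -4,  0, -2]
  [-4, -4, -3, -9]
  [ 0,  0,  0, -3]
λ = -3: alg = 4, geom = 2

Step 1 — factor the characteristic polynomial to read off the algebraic multiplicities:
  χ_A(x) = (x + 3)^4

Step 2 — compute geometric multiplicities via the rank-nullity identity g(λ) = n − rank(A − λI):
  rank(A − (-3)·I) = 2, so dim ker(A − (-3)·I) = n − 2 = 2

Summary:
  λ = -3: algebraic multiplicity = 4, geometric multiplicity = 2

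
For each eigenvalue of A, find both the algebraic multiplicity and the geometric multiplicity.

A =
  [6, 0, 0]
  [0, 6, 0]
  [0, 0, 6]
λ = 6: alg = 3, geom = 3

Step 1 — factor the characteristic polynomial to read off the algebraic multiplicities:
  χ_A(x) = (x - 6)^3

Step 2 — compute geometric multiplicities via the rank-nullity identity g(λ) = n − rank(A − λI):
  rank(A − (6)·I) = 0, so dim ker(A − (6)·I) = n − 0 = 3

Summary:
  λ = 6: algebraic multiplicity = 3, geometric multiplicity = 3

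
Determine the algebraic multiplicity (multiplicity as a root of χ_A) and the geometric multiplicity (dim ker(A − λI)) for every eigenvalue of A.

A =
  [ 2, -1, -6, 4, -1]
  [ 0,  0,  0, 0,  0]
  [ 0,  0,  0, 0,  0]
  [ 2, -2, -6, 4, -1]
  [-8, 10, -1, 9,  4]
λ = 0: alg = 3, geom = 2; λ = 5: alg = 2, geom = 1

Step 1 — factor the characteristic polynomial to read off the algebraic multiplicities:
  χ_A(x) = x^3*(x - 5)^2

Step 2 — compute geometric multiplicities via the rank-nullity identity g(λ) = n − rank(A − λI):
  rank(A − (0)·I) = 3, so dim ker(A − (0)·I) = n − 3 = 2
  rank(A − (5)·I) = 4, so dim ker(A − (5)·I) = n − 4 = 1

Summary:
  λ = 0: algebraic multiplicity = 3, geometric multiplicity = 2
  λ = 5: algebraic multiplicity = 2, geometric multiplicity = 1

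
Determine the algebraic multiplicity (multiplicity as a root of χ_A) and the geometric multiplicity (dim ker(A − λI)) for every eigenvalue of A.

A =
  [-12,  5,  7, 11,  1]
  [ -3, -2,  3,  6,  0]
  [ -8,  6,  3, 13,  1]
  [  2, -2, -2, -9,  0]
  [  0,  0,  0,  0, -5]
λ = -5: alg = 5, geom = 3

Step 1 — factor the characteristic polynomial to read off the algebraic multiplicities:
  χ_A(x) = (x + 5)^5

Step 2 — compute geometric multiplicities via the rank-nullity identity g(λ) = n − rank(A − λI):
  rank(A − (-5)·I) = 2, so dim ker(A − (-5)·I) = n − 2 = 3

Summary:
  λ = -5: algebraic multiplicity = 5, geometric multiplicity = 3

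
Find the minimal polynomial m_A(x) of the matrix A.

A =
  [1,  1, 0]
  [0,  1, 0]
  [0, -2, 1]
x^2 - 2*x + 1

The characteristic polynomial is χ_A(x) = (x - 1)^3, so the eigenvalues are known. The minimal polynomial is
  m_A(x) = Π_λ (x − λ)^{k_λ}
where k_λ is the size of the *largest* Jordan block for λ (equivalently, the smallest k with (A − λI)^k v = 0 for every generalised eigenvector v of λ).

  λ = 1: largest Jordan block has size 2, contributing (x − 1)^2

So m_A(x) = (x - 1)^2 = x^2 - 2*x + 1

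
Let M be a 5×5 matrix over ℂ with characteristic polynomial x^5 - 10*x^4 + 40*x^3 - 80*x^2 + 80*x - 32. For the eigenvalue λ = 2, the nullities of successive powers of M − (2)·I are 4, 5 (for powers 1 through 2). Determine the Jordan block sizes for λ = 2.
Block sizes for λ = 2: [2, 1, 1, 1]

From the dimensions of kernels of powers, the number of Jordan blocks of size at least j is d_j − d_{j−1} where d_j = dim ker(N^j) (with d_0 = 0). Computing the differences gives [4, 1].
The number of blocks of size exactly k is (#blocks of size ≥ k) − (#blocks of size ≥ k + 1), so the partition is: 3 block(s) of size 1, 1 block(s) of size 2.
In nonincreasing order the block sizes are [2, 1, 1, 1].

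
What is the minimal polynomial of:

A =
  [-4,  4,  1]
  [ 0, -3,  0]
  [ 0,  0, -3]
x^2 + 7*x + 12

The characteristic polynomial is χ_A(x) = (x + 3)^2*(x + 4), so the eigenvalues are known. The minimal polynomial is
  m_A(x) = Π_λ (x − λ)^{k_λ}
where k_λ is the size of the *largest* Jordan block for λ (equivalently, the smallest k with (A − λI)^k v = 0 for every generalised eigenvector v of λ).

  λ = -4: largest Jordan block has size 1, contributing (x + 4)
  λ = -3: largest Jordan block has size 1, contributing (x + 3)

So m_A(x) = (x + 3)*(x + 4) = x^2 + 7*x + 12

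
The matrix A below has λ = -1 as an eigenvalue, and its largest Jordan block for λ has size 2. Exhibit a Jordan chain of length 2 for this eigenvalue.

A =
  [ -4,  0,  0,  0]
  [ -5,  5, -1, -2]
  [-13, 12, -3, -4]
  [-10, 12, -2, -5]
A Jordan chain for λ = -1 of length 2:
v_1 = (0, 6, 12, 12)ᵀ
v_2 = (0, 1, 0, 0)ᵀ

Let N = A − (-1)·I. We want v_2 with N^2 v_2 = 0 but N^1 v_2 ≠ 0; then v_{j-1} := N · v_j for j = 2, …, 2.

Pick v_2 = (0, 1, 0, 0)ᵀ.
Then v_1 = N · v_2 = (0, 6, 12, 12)ᵀ.

Sanity check: (A − (-1)·I) v_1 = (0, 0, 0, 0)ᵀ = 0. ✓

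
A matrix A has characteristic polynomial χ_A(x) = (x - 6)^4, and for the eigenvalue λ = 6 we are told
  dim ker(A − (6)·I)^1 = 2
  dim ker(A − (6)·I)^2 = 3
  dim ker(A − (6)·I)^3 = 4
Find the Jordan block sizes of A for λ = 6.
Block sizes for λ = 6: [3, 1]

From the dimensions of kernels of powers, the number of Jordan blocks of size at least j is d_j − d_{j−1} where d_j = dim ker(N^j) (with d_0 = 0). Computing the differences gives [2, 1, 1].
The number of blocks of size exactly k is (#blocks of size ≥ k) − (#blocks of size ≥ k + 1), so the partition is: 1 block(s) of size 1, 1 block(s) of size 3.
In nonincreasing order the block sizes are [3, 1].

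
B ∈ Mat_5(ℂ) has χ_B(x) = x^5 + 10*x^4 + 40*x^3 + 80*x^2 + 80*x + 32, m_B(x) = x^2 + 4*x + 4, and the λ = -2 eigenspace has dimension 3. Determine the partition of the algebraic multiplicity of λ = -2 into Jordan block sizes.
Block sizes for λ = -2: [2, 2, 1]

Step 1 — from the characteristic polynomial, algebraic multiplicity of λ = -2 is 5. From dim ker(B − (-2)·I) = 3, there are exactly 3 Jordan blocks for λ = -2.
Step 2 — from the minimal polynomial, the factor (x + 2)^2 tells us the largest block for λ = -2 has size 2.
Step 3 — with total size 5, 3 blocks, and largest block 2, the block sizes (in nonincreasing order) are [2, 2, 1].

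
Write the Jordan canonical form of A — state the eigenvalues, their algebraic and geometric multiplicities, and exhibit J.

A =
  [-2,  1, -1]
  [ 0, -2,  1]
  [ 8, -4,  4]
J_3(0)

The characteristic polynomial is
  det(x·I − A) = x^3

Eigenvalues and multiplicities (the geometric multiplicity of λ is n − rank(A − λI), which equals the number of Jordan blocks for λ):
  λ = 0: algebraic multiplicity = 3, geometric multiplicity = 1

Determining the block sizes for each eigenvalue:
  λ = 0: one block (gm = 1), so the single block has size am = 3 → block sizes [3]

Assembling the blocks gives a Jordan form
J =
  [0, 1, 0]
  [0, 0, 1]
  [0, 0, 0]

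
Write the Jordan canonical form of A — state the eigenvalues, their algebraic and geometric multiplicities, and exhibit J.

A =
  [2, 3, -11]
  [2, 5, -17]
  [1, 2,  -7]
J_3(0)

The characteristic polynomial is
  det(x·I − A) = x^3

Eigenvalues and multiplicities (the geometric multiplicity of λ is n − rank(A − λI), which equals the number of Jordan blocks for λ):
  λ = 0: algebraic multiplicity = 3, geometric multiplicity = 1

Determining the block sizes for each eigenvalue:
  λ = 0: one block (gm = 1), so the single block has size am = 3 → block sizes [3]

Assembling the blocks gives a Jordan form
J =
  [0, 1, 0]
  [0, 0, 1]
  [0, 0, 0]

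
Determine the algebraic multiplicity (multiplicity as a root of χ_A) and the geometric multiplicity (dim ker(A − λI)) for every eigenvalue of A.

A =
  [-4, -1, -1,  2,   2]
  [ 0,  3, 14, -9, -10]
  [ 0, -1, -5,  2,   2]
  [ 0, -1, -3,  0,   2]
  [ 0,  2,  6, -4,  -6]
λ = -4: alg = 1, geom = 1; λ = -2: alg = 4, geom = 2

Step 1 — factor the characteristic polynomial to read off the algebraic multiplicities:
  χ_A(x) = (x + 2)^4*(x + 4)

Step 2 — compute geometric multiplicities via the rank-nullity identity g(λ) = n − rank(A − λI):
  rank(A − (-4)·I) = 4, so dim ker(A − (-4)·I) = n − 4 = 1
  rank(A − (-2)·I) = 3, so dim ker(A − (-2)·I) = n − 3 = 2

Summary:
  λ = -4: algebraic multiplicity = 1, geometric multiplicity = 1
  λ = -2: algebraic multiplicity = 4, geometric multiplicity = 2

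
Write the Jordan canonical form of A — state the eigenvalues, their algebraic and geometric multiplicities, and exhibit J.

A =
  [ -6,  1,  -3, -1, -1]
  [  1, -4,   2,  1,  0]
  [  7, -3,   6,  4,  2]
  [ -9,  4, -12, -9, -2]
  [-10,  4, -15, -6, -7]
J_3(-4) ⊕ J_2(-4)

The characteristic polynomial is
  det(x·I − A) = x^5 + 20*x^4 + 160*x^3 + 640*x^2 + 1280*x + 1024 = (x + 4)^5

Eigenvalues and multiplicities (the geometric multiplicity of λ is n − rank(A − λI), which equals the number of Jordan blocks for λ):
  λ = -4: algebraic multiplicity = 5, geometric multiplicity = 2

Determining the block sizes for each eigenvalue:
  λ = -4: with am = 5 and gm = 2, the partition is not yet determined (e.g. several partitions of 5 into 2 parts exist). Let N = A − (-4)·I. Computing rank(N^1) = 3, rank(N^2) = 1, rank(N^3) = 0; the number of blocks of size ≥ j is rank(N^{j−1}) − rank(N^j), giving [2, 2, 1]. So we have 1 block(s) of size 3, 1 block(s) of size 2 → block sizes [3, 2]

Assembling the blocks gives a Jordan form
J =
  [-4,  1,  0,  0,  0]
  [ 0, -4,  1,  0,  0]
  [ 0,  0, -4,  0,  0]
  [ 0,  0,  0, -4,  1]
  [ 0,  0,  0,  0, -4]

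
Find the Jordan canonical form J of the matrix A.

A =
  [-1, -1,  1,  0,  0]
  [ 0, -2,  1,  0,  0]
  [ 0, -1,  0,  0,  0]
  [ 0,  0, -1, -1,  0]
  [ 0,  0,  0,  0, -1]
J_3(-1) ⊕ J_1(-1) ⊕ J_1(-1)

The characteristic polynomial is
  det(x·I − A) = x^5 + 5*x^4 + 10*x^3 + 10*x^2 + 5*x + 1 = (x + 1)^5

Eigenvalues and multiplicities (the geometric multiplicity of λ is n − rank(A − λI), which equals the number of Jordan blocks for λ):
  λ = -1: algebraic multiplicity = 5, geometric multiplicity = 3

Determining the block sizes for each eigenvalue:
  λ = -1: with am = 5 and gm = 3, the partition is not yet determined (e.g. several partitions of 5 into 3 parts exist). Let N = A − (-1)·I. Computing rank(N^1) = 2, rank(N^2) = 1, rank(N^3) = 0; the number of blocks of size ≥ j is rank(N^{j−1}) − rank(N^j), giving [3, 1, 1]. So we have 1 block(s) of size 3, 2 block(s) of size 1 → block sizes [3, 1, 1]

Assembling the blocks gives a Jordan form
J =
  [-1,  1,  0,  0,  0]
  [ 0, -1,  1,  0,  0]
  [ 0,  0, -1,  0,  0]
  [ 0,  0,  0, -1,  0]
  [ 0,  0,  0,  0, -1]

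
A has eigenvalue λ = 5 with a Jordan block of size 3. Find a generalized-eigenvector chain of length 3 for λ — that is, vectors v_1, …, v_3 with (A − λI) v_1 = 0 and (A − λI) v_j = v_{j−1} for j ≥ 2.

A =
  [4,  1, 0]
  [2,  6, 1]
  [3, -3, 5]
A Jordan chain for λ = 5 of length 3:
v_1 = (3, 3, -9)ᵀ
v_2 = (-1, 2, 3)ᵀ
v_3 = (1, 0, 0)ᵀ

Let N = A − (5)·I. We want v_3 with N^3 v_3 = 0 but N^2 v_3 ≠ 0; then v_{j-1} := N · v_j for j = 3, …, 2.

Pick v_3 = (1, 0, 0)ᵀ.
Then v_2 = N · v_3 = (-1, 2, 3)ᵀ.
Then v_1 = N · v_2 = (3, 3, -9)ᵀ.

Sanity check: (A − (5)·I) v_1 = (0, 0, 0)ᵀ = 0. ✓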